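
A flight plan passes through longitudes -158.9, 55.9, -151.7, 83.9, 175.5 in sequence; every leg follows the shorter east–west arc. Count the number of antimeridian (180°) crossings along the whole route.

3

Leg 1: -158.9° → +55.9°, shortest Δλ = -145.2° (west) — crosses 180°.
Leg 2: +55.9° → -151.7°, shortest Δλ = 152.4° (east) — crosses 180°.
Leg 3: -151.7° → +83.9°, shortest Δλ = -124.4° (west) — crosses 180°.
Leg 4: +83.9° → +175.5°, shortest Δλ = 91.6° (east) — does not cross 180°.
Total crossings: 3.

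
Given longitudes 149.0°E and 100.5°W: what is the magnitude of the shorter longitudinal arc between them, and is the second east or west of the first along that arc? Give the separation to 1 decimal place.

Raw difference: -100.5 − 149.0 = -249.5°.
Normalise into (−180°, 180°]: -249.5° + 360° = 110.5°.
Positive ⇒ the second point lies to the east; separation 110.5°.

110.5° east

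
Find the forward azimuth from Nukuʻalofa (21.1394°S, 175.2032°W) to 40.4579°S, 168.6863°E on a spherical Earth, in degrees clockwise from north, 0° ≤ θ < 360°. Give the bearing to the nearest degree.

Δλ = 168.6863 − -175.2032 = 343.8895°; wrapped into (−180°, 180°]: -16.1105°.
θ = atan2( sin Δλ · cos φ₂ , cos φ₁ · sin φ₂ − sin φ₁ · cos φ₂ · cos Δλ )
  = atan2(-0.21114, -0.34160) = -148.280° → normalised to [0°, 360°): 211.720°.

212°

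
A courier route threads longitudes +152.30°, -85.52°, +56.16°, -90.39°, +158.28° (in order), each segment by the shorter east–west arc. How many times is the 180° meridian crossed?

2

Leg 1: +152.30° → -85.52°, shortest Δλ = 122.18° (east) — crosses 180°.
Leg 2: -85.52° → +56.16°, shortest Δλ = 141.68° (east) — does not cross 180°.
Leg 3: +56.16° → -90.39°, shortest Δλ = -146.55° (west) — does not cross 180°.
Leg 4: -90.39° → +158.28°, shortest Δλ = -111.33° (west) — crosses 180°.
Total crossings: 2.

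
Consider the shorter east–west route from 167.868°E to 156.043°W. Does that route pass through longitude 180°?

Yes

Naïve |-156.043 − 167.868| = 323.911° > 180°, so the shorter arc goes the other way round — across 180°.
Signed shortest Δλ = ((-156.043 − 167.868 + 180) mod 360) − 180 = 36.089°.
Going east by 36.089° from +167.868° passes through 180° before reaching -156.043°.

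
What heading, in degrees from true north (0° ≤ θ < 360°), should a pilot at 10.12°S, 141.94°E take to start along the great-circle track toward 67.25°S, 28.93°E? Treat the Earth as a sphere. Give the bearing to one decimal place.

Δλ = 28.93 − 141.94 = -113.01°.
θ = atan2( sin Δλ · cos φ₂ , cos φ₁ · sin φ₂ − sin φ₁ · cos φ₂ · cos Δλ )
  = atan2(-0.35594, -0.93441) = -159.147° → normalised to [0°, 360°): 200.853°.

200.9°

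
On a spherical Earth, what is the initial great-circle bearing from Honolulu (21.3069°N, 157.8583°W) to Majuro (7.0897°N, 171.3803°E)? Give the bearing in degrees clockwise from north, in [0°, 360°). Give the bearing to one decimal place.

Δλ = 171.3803 − -157.8583 = 329.2386°; wrapped into (−180°, 180°]: -30.7614°.
θ = atan2( sin Δλ · cos φ₂ , cos φ₁ · sin φ₂ − sin φ₁ · cos φ₂ · cos Δλ )
  = atan2(-0.50755, -0.19487) = -111.003° → normalised to [0°, 360°): 248.997°.

249.0°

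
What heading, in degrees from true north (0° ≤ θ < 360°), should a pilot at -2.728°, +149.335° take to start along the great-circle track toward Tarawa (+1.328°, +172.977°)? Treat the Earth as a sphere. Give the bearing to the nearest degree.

81°

Δλ = 172.977 − 149.335 = 23.642°.
θ = atan2( sin Δλ · cos φ₂ , cos φ₁ · sin φ₂ − sin φ₁ · cos φ₂ · cos Δλ )
  = atan2(0.40091, 0.06674) = 80.549° → normalised to [0°, 360°): 80.549°.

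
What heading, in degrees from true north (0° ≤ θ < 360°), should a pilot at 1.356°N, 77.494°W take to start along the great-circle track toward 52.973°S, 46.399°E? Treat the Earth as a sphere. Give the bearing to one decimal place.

147.7°

Δλ = 46.399 − -77.494 = 123.893°.
θ = atan2( sin Δλ · cos φ₂ , cos φ₁ · sin φ₂ − sin φ₁ · cos φ₂ · cos Δλ )
  = atan2(0.49987, -0.79018) = 147.683° → normalised to [0°, 360°): 147.683°.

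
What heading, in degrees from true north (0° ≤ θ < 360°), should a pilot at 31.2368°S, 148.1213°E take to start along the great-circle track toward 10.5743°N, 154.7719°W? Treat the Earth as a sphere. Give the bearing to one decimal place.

62.3°

Δλ = -154.7719 − 148.1213 = -302.8932°; wrapped into (−180°, 180°]: 57.1068°.
θ = atan2( sin Δλ · cos φ₂ , cos φ₁ · sin φ₂ − sin φ₁ · cos φ₂ · cos Δλ )
  = atan2(0.82542, 0.43375) = 62.279° → normalised to [0°, 360°): 62.279°.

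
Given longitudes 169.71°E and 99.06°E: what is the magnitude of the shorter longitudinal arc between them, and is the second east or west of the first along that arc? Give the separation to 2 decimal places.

Raw difference: 99.06 − 169.71 = -70.65°.
Normalise into (−180°, 180°]: -70.65° stays -70.65°.
Negative ⇒ the second point lies to the west; separation 70.65°.

70.65° west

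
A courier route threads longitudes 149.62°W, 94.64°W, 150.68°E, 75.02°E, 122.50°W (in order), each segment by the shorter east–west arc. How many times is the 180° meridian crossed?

Leg 1: -149.62° → -94.64°, shortest Δλ = 54.98° (east) — does not cross 180°.
Leg 2: -94.64° → +150.68°, shortest Δλ = -114.68° (west) — crosses 180°.
Leg 3: +150.68° → +75.02°, shortest Δλ = -75.66° (west) — does not cross 180°.
Leg 4: +75.02° → -122.50°, shortest Δλ = 162.48° (east) — crosses 180°.
Total crossings: 2.

2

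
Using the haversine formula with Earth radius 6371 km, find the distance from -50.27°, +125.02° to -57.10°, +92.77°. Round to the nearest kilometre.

2230 km

Δλ = 92.77 − 125.02 = -32.25°.
Δφ = -57.10 − -50.27 = -6.83°.
a = sin²(Δφ/2) + cos φ₁ · cos φ₂ · sin²(Δλ/2) = 0.030329.
c = 2·atan2(√a, √(1−a)) = 0.35009 rad → d = 6371·c ≈ 2230.40 km.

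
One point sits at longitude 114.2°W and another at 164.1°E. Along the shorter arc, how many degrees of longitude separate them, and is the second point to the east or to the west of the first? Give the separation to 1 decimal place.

81.7° west

Raw difference: 164.1 − -114.2 = 278.3°.
Normalise into (−180°, 180°]: 278.3° − 360° = -81.7°.
Negative ⇒ the second point lies to the west; separation 81.7°.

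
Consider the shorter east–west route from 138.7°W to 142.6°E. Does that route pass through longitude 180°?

Naïve |142.6 − -138.7| = 281.3° > 180°, so the shorter arc goes the other way round — across 180°.
Signed shortest Δλ = ((142.6 − -138.7 + 180) mod 360) − 180 = -78.7°.
Going west by 78.7° from -138.7° passes through 180° before reaching +142.6°.

Yes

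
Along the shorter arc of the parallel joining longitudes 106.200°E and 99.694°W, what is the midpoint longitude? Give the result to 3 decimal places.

176.747°W

Signed shortest Δλ from +106.200° to -99.694° is +154.106°.
Midpoint longitude = +106.200° + (+154.106°)/2 = +106.200° + 77.053° = +183.253°.
Normalise into (−180°, 180°]: -176.747°.
(The naïve average (+106.200 + -99.694)/2 = 3.253° is on the wrong side of the globe.)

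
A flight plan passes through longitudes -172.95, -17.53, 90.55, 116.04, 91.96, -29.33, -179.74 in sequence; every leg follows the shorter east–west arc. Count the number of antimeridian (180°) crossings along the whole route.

0

Leg 1: -172.95° → -17.53°, shortest Δλ = 155.42° (east) — does not cross 180°.
Leg 2: -17.53° → +90.55°, shortest Δλ = 108.08° (east) — does not cross 180°.
Leg 3: +90.55° → +116.04°, shortest Δλ = 25.49° (east) — does not cross 180°.
Leg 4: +116.04° → +91.96°, shortest Δλ = -24.08° (west) — does not cross 180°.
Leg 5: +91.96° → -29.33°, shortest Δλ = -121.29° (west) — does not cross 180°.
Leg 6: -29.33° → -179.74°, shortest Δλ = -150.41° (west) — does not cross 180°.
Total crossings: 0.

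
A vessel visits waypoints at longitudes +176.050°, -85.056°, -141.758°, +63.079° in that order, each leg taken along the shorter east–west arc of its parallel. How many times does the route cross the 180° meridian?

2

Leg 1: +176.050° → -85.056°, shortest Δλ = 98.894° (east) — crosses 180°.
Leg 2: -85.056° → -141.758°, shortest Δλ = -56.702° (west) — does not cross 180°.
Leg 3: -141.758° → +63.079°, shortest Δλ = -155.163° (west) — crosses 180°.
Total crossings: 2.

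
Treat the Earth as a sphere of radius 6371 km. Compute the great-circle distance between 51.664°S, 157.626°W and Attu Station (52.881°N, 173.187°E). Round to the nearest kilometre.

11940 km

Δλ = 173.187 − -157.626 = 330.813°; wrapped into (−180°, 180°]: -29.187°.
Δφ = 52.881 − -51.664 = 104.545°.
a = sin²(Δφ/2) + cos φ₁ · cos φ₂ · sin²(Δλ/2) = 0.649333.
c = 2·atan2(√a, √(1−a)) = 1.87409 rad → d = 6371·c ≈ 11939.84 km.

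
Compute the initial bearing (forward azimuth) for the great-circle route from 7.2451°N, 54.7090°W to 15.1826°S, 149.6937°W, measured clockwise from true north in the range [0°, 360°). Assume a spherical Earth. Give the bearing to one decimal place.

Δλ = -149.6937 − -54.7090 = -94.9847°.
θ = atan2( sin Δλ · cos φ₂ , cos φ₁ · sin φ₂ − sin φ₁ · cos φ₂ · cos Δλ )
  = atan2(-0.96145, -0.24923) = -104.533° → normalised to [0°, 360°): 255.467°.

255.5°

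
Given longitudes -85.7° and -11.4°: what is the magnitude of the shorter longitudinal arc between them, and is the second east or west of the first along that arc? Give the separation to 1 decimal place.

74.3° east

Raw difference: -11.4 − -85.7 = 74.3°.
Normalise into (−180°, 180°]: 74.3° stays 74.3°.
Positive ⇒ the second point lies to the east; separation 74.3°.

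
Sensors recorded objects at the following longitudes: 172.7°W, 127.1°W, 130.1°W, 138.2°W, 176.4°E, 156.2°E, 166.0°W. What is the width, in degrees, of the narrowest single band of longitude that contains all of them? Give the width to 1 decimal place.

Sort the longitudes: -172.7°, -166.0°, -138.2°, -130.1°, -127.1°, +156.2°, +176.4°.
Eastward gaps between consecutive values (wrapping around): 6.7°, 27.8°, 8.1°, 3.0°, 283.3°, 20.2°, 10.9°.
Largest gap = 283.3° ⇒ minimal covering band is its complement: 360° − 283.3° = 76.7°.
Band runs from +156.2° eastward to -127.1°, crossing the antimeridian.

76.7°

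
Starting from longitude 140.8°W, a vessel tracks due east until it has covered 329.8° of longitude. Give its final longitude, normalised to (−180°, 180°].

Start at -140.8°; shift +329.8° → +189.0°.
+189.0° lies outside (−180°, 180°]; subtract 360° → -171.0°.

171.0°W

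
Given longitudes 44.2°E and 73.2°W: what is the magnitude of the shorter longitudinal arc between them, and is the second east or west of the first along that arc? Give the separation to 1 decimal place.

117.4° west

Raw difference: -73.2 − 44.2 = -117.4°.
Normalise into (−180°, 180°]: -117.4° stays -117.4°.
Negative ⇒ the second point lies to the west; separation 117.4°.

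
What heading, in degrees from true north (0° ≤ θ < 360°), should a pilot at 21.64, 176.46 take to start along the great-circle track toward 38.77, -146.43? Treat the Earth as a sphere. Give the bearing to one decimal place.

53.1°

Δλ = -146.43 − 176.46 = -322.89°; wrapped into (−180°, 180°]: 37.11°.
θ = atan2( sin Δλ · cos φ₂ , cos φ₁ · sin φ₂ − sin φ₁ · cos φ₂ · cos Δλ )
  = atan2(0.47041, 0.35277) = 53.133° → normalised to [0°, 360°): 53.133°.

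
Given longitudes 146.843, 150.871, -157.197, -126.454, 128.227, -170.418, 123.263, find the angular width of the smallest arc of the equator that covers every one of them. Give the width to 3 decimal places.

110.283°

Sort the longitudes: -170.418°, -157.197°, -126.454°, +123.263°, +128.227°, +146.843°, +150.871°.
Eastward gaps between consecutive values (wrapping around): 13.221°, 30.743°, 249.717°, 4.964°, 18.616°, 4.028°, 38.711°.
Largest gap = 249.717° ⇒ minimal covering band is its complement: 360° − 249.717° = 110.283°.
Band runs from +123.263° eastward to -126.454°, crossing the antimeridian.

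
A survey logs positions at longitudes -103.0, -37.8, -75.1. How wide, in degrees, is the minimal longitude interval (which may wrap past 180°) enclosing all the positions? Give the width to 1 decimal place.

65.2°

Sort the longitudes: -103.0°, -75.1°, -37.8°.
Eastward gaps between consecutive values (wrapping around): 27.9°, 37.3°, 294.8°.
Largest gap = 294.8° ⇒ minimal covering band is its complement: 360° − 294.8° = 65.2°.
Band runs from -103.0° eastward to -37.8°.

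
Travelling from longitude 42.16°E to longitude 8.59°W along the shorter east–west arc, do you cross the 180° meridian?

Signed shortest Δλ = ((-8.59 − 42.16 + 180) mod 360) − 180 = -50.75°.
Going west by 50.75° from +42.16° reaches -8.59° without touching 180°.

No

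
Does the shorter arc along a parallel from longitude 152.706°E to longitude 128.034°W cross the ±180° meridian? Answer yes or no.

Yes

Naïve |-128.034 − 152.706| = 280.74° > 180°, so the shorter arc goes the other way round — across 180°.
Signed shortest Δλ = ((-128.034 − 152.706 + 180) mod 360) − 180 = 79.26°.
Going east by 79.26° from +152.706° passes through 180° before reaching -128.034°.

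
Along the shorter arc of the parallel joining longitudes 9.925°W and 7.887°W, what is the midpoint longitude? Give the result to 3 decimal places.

Signed shortest Δλ from -9.925° to -7.887° is +2.038°.
Midpoint longitude = -9.925° + (+2.038°)/2 = -9.925° + 1.019° = -8.906°.

8.906°W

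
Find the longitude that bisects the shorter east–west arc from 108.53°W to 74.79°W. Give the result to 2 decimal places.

91.66°W

Signed shortest Δλ from -108.53° to -74.79° is +33.74°.
Midpoint longitude = -108.53° + (+33.74°)/2 = -108.53° + 16.87° = -91.66°.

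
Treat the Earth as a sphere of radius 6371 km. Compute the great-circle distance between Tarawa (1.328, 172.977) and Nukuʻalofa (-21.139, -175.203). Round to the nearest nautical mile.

1517 nmi

Δλ = -175.203 − 172.977 = -348.180°; wrapped into (−180°, 180°]: 11.820°.
Δφ = -21.139 − 1.328 = -22.467°.
a = sin²(Δφ/2) + cos φ₁ · cos φ₂ · sin²(Δλ/2) = 0.047836.
c = 2·atan2(√a, √(1−a)) = 0.44099 rad → d = 6371·c ≈ 2809.57 km ≈ 1517.05 nmi.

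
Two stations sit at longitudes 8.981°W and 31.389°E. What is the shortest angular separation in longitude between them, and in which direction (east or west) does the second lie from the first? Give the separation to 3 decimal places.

40.370° east

Raw difference: 31.389 − -8.981 = 40.37°.
Normalise into (−180°, 180°]: 40.37° stays 40.37°.
Positive ⇒ the second point lies to the east; separation 40.370°.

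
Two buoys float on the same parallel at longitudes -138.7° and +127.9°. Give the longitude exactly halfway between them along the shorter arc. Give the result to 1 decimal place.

+174.6°

Signed shortest Δλ from -138.7° to +127.9° is -93.4°.
Midpoint longitude = -138.7° + (-93.4°)/2 = -138.7° − 46.7° = -185.4°.
Normalise into (−180°, 180°]: +174.6°.
(The naïve average (-138.7 + +127.9)/2 = -5.4° is on the wrong side of the globe.)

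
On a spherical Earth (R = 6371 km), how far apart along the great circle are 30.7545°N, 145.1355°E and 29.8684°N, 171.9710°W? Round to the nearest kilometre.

4093 km

Δλ = -171.9710 − 145.1355 = -317.1065°; wrapped into (−180°, 180°]: 42.8935°.
Δφ = 29.8684 − 30.7545 = -0.8861°.
a = sin²(Δφ/2) + cos φ₁ · cos φ₂ · sin²(Δλ/2) = 0.099688.
c = 2·atan2(√a, √(1−a)) = 0.64246 rad → d = 6371·c ≈ 4093.11 km.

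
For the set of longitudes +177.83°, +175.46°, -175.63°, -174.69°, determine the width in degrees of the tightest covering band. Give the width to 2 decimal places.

Sort the longitudes: -175.63°, -174.69°, +175.46°, +177.83°.
Eastward gaps between consecutive values (wrapping around): 0.94°, 350.15°, 2.37°, 6.54°.
Largest gap = 350.15° ⇒ minimal covering band is its complement: 360° − 350.15° = 9.85°.
Band runs from +175.46° eastward to -174.69°, crossing the antimeridian.

9.85°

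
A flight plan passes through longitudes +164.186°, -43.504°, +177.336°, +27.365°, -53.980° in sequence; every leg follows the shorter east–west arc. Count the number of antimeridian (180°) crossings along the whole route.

Leg 1: +164.186° → -43.504°, shortest Δλ = 152.31° (east) — crosses 180°.
Leg 2: -43.504° → +177.336°, shortest Δλ = -139.16° (west) — crosses 180°.
Leg 3: +177.336° → +27.365°, shortest Δλ = -149.971° (west) — does not cross 180°.
Leg 4: +27.365° → -53.980°, shortest Δλ = -81.345° (west) — does not cross 180°.
Total crossings: 2.

2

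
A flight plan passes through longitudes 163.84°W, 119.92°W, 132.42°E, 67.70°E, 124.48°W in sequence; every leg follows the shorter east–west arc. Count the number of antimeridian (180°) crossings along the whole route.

Leg 1: -163.84° → -119.92°, shortest Δλ = 43.92° (east) — does not cross 180°.
Leg 2: -119.92° → +132.42°, shortest Δλ = -107.66° (west) — crosses 180°.
Leg 3: +132.42° → +67.70°, shortest Δλ = -64.72° (west) — does not cross 180°.
Leg 4: +67.70° → -124.48°, shortest Δλ = 167.82° (east) — crosses 180°.
Total crossings: 2.

2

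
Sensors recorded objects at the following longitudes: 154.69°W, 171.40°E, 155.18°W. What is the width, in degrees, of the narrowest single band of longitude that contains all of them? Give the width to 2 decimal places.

33.91°

Sort the longitudes: -155.18°, -154.69°, +171.40°.
Eastward gaps between consecutive values (wrapping around): 0.49°, 326.09°, 33.42°.
Largest gap = 326.09° ⇒ minimal covering band is its complement: 360° − 326.09° = 33.91°.
Band runs from +171.40° eastward to -154.69°, crossing the antimeridian.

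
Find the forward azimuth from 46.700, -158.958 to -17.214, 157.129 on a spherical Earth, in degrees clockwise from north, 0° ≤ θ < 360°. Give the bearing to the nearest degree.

Δλ = 157.129 − -158.958 = 316.087°; wrapped into (−180°, 180°]: -43.913°.
θ = atan2( sin Δλ · cos φ₂ , cos φ₁ · sin φ₂ − sin φ₁ · cos φ₂ · cos Δλ )
  = atan2(-0.66250, -0.70376) = -136.730° → normalised to [0°, 360°): 223.270°.

223°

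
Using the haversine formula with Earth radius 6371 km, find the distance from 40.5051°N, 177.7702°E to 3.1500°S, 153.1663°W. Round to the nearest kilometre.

Δλ = -153.1663 − 177.7702 = -330.9365°; wrapped into (−180°, 180°]: 29.0635°.
Δφ = -3.1500 − 40.5051 = -43.6551°.
a = sin²(Δφ/2) + cos φ₁ · cos φ₂ · sin²(Δλ/2) = 0.186044.
c = 2·atan2(√a, √(1−a)) = 0.89193 rad → d = 6371·c ≈ 5682.48 km.

5682 km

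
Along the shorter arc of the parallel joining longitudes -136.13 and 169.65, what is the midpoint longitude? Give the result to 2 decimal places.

-163.24°

Signed shortest Δλ from -136.13° to +169.65° is -54.22°.
Midpoint longitude = -136.13° + (-54.22°)/2 = -136.13° − 27.11° = -163.24°.
(The naïve average (-136.13 + +169.65)/2 = 16.76° is on the wrong side of the globe.)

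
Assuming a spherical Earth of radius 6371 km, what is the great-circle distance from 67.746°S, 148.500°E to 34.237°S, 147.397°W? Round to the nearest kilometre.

Δλ = -147.397 − 148.500 = -295.897°; wrapped into (−180°, 180°]: 64.103°.
Δφ = -34.237 − -67.746 = 33.509°.
a = sin²(Δφ/2) + cos φ₁ · cos φ₂ · sin²(Δλ/2) = 0.171273.
c = 2·atan2(√a, √(1−a)) = 0.85336 rad → d = 6371·c ≈ 5436.77 km.

5437 km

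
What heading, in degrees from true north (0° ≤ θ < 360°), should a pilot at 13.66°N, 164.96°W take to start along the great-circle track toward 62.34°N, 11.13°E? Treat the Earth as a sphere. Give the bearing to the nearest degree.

Δλ = 11.13 − -164.96 = 176.09°.
θ = atan2( sin Δλ · cos φ₂ , cos φ₁ · sin φ₂ − sin φ₁ · cos φ₂ · cos Δλ )
  = atan2(0.03166, 0.97004) = 1.869° → normalised to [0°, 360°): 1.869°.

2°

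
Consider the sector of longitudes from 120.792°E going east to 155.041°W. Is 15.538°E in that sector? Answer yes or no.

No

Band width going east from +120.792° to -155.041°: ((-155.041 − 120.792) mod 360) = 84.167°.
Offset of +15.538° east of the west edge: ((15.538 − 120.792) mod 360) = 254.746°.
254.746° > 84.167° ⇒ outside.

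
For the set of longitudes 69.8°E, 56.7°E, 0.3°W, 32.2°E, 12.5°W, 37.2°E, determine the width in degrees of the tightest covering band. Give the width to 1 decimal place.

82.3°

Sort the longitudes: -12.5°, -0.3°, +32.2°, +37.2°, +56.7°, +69.8°.
Eastward gaps between consecutive values (wrapping around): 12.2°, 32.5°, 5.0°, 19.5°, 13.1°, 277.7°.
Largest gap = 277.7° ⇒ minimal covering band is its complement: 360° − 277.7° = 82.3°.
Band runs from -12.5° eastward to +69.8°.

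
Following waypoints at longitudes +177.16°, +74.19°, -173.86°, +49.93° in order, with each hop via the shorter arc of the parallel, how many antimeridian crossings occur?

2

Leg 1: +177.16° → +74.19°, shortest Δλ = -102.97° (west) — does not cross 180°.
Leg 2: +74.19° → -173.86°, shortest Δλ = 111.95° (east) — crosses 180°.
Leg 3: -173.86° → +49.93°, shortest Δλ = -136.21° (west) — crosses 180°.
Total crossings: 2.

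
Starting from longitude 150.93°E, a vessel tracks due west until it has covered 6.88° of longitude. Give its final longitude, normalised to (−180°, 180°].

144.05°E

Start at +150.93°; shift −6.88° → +144.05°.
+144.05° already lies in (−180°, 180°].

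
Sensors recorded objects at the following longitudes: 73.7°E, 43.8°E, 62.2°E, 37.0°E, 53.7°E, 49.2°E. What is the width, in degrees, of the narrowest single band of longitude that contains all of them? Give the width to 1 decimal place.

Sort the longitudes: +37.0°, +43.8°, +49.2°, +53.7°, +62.2°, +73.7°.
Eastward gaps between consecutive values (wrapping around): 6.8°, 5.4°, 4.5°, 8.5°, 11.5°, 323.3°.
Largest gap = 323.3° ⇒ minimal covering band is its complement: 360° − 323.3° = 36.7°.
Band runs from +37.0° eastward to +73.7°.

36.7°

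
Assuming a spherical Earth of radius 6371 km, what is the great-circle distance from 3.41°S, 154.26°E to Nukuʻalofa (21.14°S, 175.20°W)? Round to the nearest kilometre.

Δλ = -175.20 − 154.26 = -329.46°; wrapped into (−180°, 180°]: 30.54°.
Δφ = -21.14 − -3.41 = -17.73°.
a = sin²(Δφ/2) + cos φ₁ · cos φ₂ · sin²(Δλ/2) = 0.088329.
c = 2·atan2(√a, √(1−a)) = 0.60352 rad → d = 6371·c ≈ 3845.04 km.

3845 km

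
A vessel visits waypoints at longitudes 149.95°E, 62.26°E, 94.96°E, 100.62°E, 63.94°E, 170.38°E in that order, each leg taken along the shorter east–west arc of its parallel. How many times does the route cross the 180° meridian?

Leg 1: +149.95° → +62.26°, shortest Δλ = -87.69° (west) — does not cross 180°.
Leg 2: +62.26° → +94.96°, shortest Δλ = 32.7° (east) — does not cross 180°.
Leg 3: +94.96° → +100.62°, shortest Δλ = 5.66° (east) — does not cross 180°.
Leg 4: +100.62° → +63.94°, shortest Δλ = -36.68° (west) — does not cross 180°.
Leg 5: +63.94° → +170.38°, shortest Δλ = 106.44° (east) — does not cross 180°.
Total crossings: 0.

0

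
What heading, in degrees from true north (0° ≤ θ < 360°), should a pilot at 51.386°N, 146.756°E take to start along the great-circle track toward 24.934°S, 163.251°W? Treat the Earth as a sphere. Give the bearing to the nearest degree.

136°

Δλ = -163.251 − 146.756 = -310.007°; wrapped into (−180°, 180°]: 49.993°.
θ = atan2( sin Δλ · cos φ₂ , cos φ₁ · sin φ₂ − sin φ₁ · cos φ₂ · cos Δλ )
  = atan2(0.69457, -0.71860) = 135.974° → normalised to [0°, 360°): 135.974°.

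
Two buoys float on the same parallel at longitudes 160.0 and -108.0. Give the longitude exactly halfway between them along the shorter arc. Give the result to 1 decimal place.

-154.0°

Signed shortest Δλ from +160.0° to -108.0° is +92.0°.
Midpoint longitude = +160.0° + (+92.0°)/2 = +160.0° + 46.0° = +206.0°.
Normalise into (−180°, 180°]: -154.0°.
(The naïve average (+160.0 + -108.0)/2 = 26.0° is on the wrong side of the globe.)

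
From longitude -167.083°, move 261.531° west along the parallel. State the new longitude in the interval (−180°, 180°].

-68.614°

Start at -167.083°; shift −261.531° → -428.614°.
-428.614° lies outside (−180°, 180°]; add 360° → -68.614°.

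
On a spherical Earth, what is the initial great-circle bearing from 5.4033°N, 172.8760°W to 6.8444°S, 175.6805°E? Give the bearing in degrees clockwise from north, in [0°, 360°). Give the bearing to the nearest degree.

Δλ = 175.6805 − -172.8760 = 348.5565°; wrapped into (−180°, 180°]: -11.4435°.
θ = atan2( sin Δλ · cos φ₂ , cos φ₁ · sin φ₂ − sin φ₁ · cos φ₂ · cos Δλ )
  = atan2(-0.19699, -0.21028) = -136.869° → normalised to [0°, 360°): 223.131°.

223°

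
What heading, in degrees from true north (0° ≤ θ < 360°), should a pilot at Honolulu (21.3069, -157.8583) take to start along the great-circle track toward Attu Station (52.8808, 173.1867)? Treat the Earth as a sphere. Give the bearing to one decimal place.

Δλ = 173.1867 − -157.8583 = 331.0450°; wrapped into (−180°, 180°]: -28.9550°.
θ = atan2( sin Δλ · cos φ₂ , cos φ₁ · sin φ₂ − sin φ₁ · cos φ₂ · cos Δλ )
  = atan2(-0.29216, 0.55101) = -27.933° → normalised to [0°, 360°): 332.067°.

332.1°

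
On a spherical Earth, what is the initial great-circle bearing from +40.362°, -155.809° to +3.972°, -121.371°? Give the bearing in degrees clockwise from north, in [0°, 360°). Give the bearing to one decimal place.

130.4°

Δλ = -121.371 − -155.809 = 34.438°.
θ = atan2( sin Δλ · cos φ₂ , cos φ₁ · sin φ₂ − sin φ₁ · cos φ₂ · cos Δλ )
  = atan2(0.56416, -0.48005) = 130.395° → normalised to [0°, 360°): 130.395°.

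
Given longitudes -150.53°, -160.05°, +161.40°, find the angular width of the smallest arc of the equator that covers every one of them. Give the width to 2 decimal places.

48.07°

Sort the longitudes: -160.05°, -150.53°, +161.40°.
Eastward gaps between consecutive values (wrapping around): 9.52°, 311.93°, 38.55°.
Largest gap = 311.93° ⇒ minimal covering band is its complement: 360° − 311.93° = 48.07°.
Band runs from +161.40° eastward to -150.53°, crossing the antimeridian.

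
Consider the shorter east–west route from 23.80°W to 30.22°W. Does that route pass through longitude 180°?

No

Signed shortest Δλ = ((-30.22 − -23.80 + 180) mod 360) − 180 = -6.42°.
Going west by 6.42° from -23.80° reaches -30.22° without touching 180°.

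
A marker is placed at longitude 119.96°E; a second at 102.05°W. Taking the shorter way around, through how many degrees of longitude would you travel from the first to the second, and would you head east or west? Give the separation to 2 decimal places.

Raw difference: -102.05 − 119.96 = -222.01°.
Normalise into (−180°, 180°]: -222.01° + 360° = 137.99°.
Positive ⇒ the second point lies to the east; separation 137.99°.

137.99° east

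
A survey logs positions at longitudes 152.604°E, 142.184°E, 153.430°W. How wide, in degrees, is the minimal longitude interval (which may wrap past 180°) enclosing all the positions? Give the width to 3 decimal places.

64.386°

Sort the longitudes: -153.430°, +142.184°, +152.604°.
Eastward gaps between consecutive values (wrapping around): 295.614°, 10.420°, 53.966°.
Largest gap = 295.614° ⇒ minimal covering band is its complement: 360° − 295.614° = 64.386°.
Band runs from +142.184° eastward to -153.430°, crossing the antimeridian.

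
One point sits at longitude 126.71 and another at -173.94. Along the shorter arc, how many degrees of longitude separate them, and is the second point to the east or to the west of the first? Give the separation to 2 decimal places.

Raw difference: -173.94 − 126.71 = -300.65°.
Normalise into (−180°, 180°]: -300.65° + 360° = 59.35°.
Positive ⇒ the second point lies to the east; separation 59.35°.

59.35° east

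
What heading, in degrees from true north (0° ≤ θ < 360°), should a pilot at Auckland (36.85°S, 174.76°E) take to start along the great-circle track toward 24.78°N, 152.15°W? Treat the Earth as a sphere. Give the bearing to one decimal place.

Δλ = -152.15 − 174.76 = -326.91°; wrapped into (−180°, 180°]: 33.09°.
θ = atan2( sin Δλ · cos φ₂ , cos φ₁ · sin φ₂ − sin φ₁ · cos φ₂ · cos Δλ )
  = atan2(0.49569, 0.79159) = 32.055° → normalised to [0°, 360°): 32.055°.

32.1°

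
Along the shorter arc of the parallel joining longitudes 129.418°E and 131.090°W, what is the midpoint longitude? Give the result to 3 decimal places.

Signed shortest Δλ from +129.418° to -131.090° is +99.492°.
Midpoint longitude = +129.418° + (+99.492°)/2 = +129.418° + 49.746° = +179.164°.
(The naïve average (+129.418 + -131.090)/2 = -0.836° is on the wrong side of the globe.)

179.164°E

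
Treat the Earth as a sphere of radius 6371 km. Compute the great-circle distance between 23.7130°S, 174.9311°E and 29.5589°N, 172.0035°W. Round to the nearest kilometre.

6086 km

Δλ = -172.0035 − 174.9311 = -346.9346°; wrapped into (−180°, 180°]: 13.0654°.
Δφ = 29.5589 − -23.7130 = 53.2719°.
a = sin²(Δφ/2) + cos φ₁ · cos φ₂ · sin²(Δλ/2) = 0.211299.
c = 2·atan2(√a, √(1−a)) = 0.95525 rad → d = 6371·c ≈ 6085.92 km.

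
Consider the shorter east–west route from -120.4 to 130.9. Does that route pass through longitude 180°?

Yes

Naïve |130.9 − -120.4| = 251.3° > 180°, so the shorter arc goes the other way round — across 180°.
Signed shortest Δλ = ((130.9 − -120.4 + 180) mod 360) − 180 = -108.7°.
Going west by 108.7° from -120.4° passes through 180° before reaching +130.9°.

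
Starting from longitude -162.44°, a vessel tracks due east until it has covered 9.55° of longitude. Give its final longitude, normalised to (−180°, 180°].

-152.89°

Start at -162.44°; shift +9.55° → -152.89°.
-152.89° already lies in (−180°, 180°].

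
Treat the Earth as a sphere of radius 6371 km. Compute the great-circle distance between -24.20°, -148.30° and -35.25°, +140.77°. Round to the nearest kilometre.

Δλ = 140.77 − -148.30 = 289.07°; wrapped into (−180°, 180°]: -70.93°.
Δφ = -35.25 − -24.20 = -11.05°.
a = sin²(Δφ/2) + cos φ₁ · cos φ₂ · sin²(Δλ/2) = 0.260023.
c = 2·atan2(√a, √(1−a)) = 1.07020 rad → d = 6371·c ≈ 6818.21 km.

6818 km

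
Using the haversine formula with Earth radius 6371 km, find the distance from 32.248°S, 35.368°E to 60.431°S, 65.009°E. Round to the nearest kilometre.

Δλ = 65.009 − 35.368 = 29.641°.
Δφ = -60.431 − -32.248 = -28.183°.
a = sin²(Δφ/2) + cos φ₁ · cos φ₂ · sin²(Δλ/2) = 0.086585.
c = 2·atan2(√a, √(1−a)) = 0.59735 rad → d = 6371·c ≈ 3805.71 km.

3806 km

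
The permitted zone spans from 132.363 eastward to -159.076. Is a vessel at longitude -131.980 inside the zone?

No

Band width going east from +132.363° to -159.076°: ((-159.076 − 132.363) mod 360) = 68.561°.
Offset of -131.980° east of the west edge: ((-131.980 − 132.363) mod 360) = 95.657°.
95.657° > 68.561° ⇒ outside.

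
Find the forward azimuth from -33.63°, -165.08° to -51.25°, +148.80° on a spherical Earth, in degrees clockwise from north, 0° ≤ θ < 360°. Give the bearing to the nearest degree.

Δλ = 148.80 − -165.08 = 313.88°; wrapped into (−180°, 180°]: -46.12°.
θ = atan2( sin Δλ · cos φ₂ , cos φ₁ · sin φ₂ − sin φ₁ · cos φ₂ · cos Δλ )
  = atan2(-0.45116, -0.40907) = -132.199° → normalised to [0°, 360°): 227.801°.

228°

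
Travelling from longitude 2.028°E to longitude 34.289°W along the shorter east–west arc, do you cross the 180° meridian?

No

Signed shortest Δλ = ((-34.289 − 2.028 + 180) mod 360) − 180 = -36.317°.
Going west by 36.317° from +2.028° reaches -34.289° without touching 180°.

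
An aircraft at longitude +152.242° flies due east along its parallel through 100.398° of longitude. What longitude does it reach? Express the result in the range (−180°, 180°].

-107.360°

Start at +152.242°; shift +100.398° → +252.640°.
+252.640° lies outside (−180°, 180°]; subtract 360° → -107.360°.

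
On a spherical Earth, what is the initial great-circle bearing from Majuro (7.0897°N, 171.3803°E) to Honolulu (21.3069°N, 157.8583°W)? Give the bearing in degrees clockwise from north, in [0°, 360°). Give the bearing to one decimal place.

Δλ = -157.8583 − 171.3803 = -329.2386°; wrapped into (−180°, 180°]: 30.7614°.
θ = atan2( sin Δλ · cos φ₂ , cos φ₁ · sin φ₂ − sin φ₁ · cos φ₂ · cos Δλ )
  = atan2(0.47650, 0.26178) = 61.217° → normalised to [0°, 360°): 61.217°.

61.2°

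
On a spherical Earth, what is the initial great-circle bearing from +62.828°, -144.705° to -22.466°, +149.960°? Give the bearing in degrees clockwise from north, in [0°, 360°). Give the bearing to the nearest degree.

Δλ = 149.960 − -144.705 = 294.665°; wrapped into (−180°, 180°]: -65.335°.
θ = atan2( sin Δλ · cos φ₂ , cos φ₁ · sin φ₂ − sin φ₁ · cos φ₂ · cos Δλ )
  = atan2(-0.83979, -0.51759) = -121.647° → normalised to [0°, 360°): 238.353°.

238°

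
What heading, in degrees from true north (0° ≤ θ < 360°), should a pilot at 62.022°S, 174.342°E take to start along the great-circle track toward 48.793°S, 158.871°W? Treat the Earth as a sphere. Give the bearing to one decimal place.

60.7°

Δλ = -158.871 − 174.342 = -333.213°; wrapped into (−180°, 180°]: 26.787°.
θ = atan2( sin Δλ · cos φ₂ , cos φ₁ · sin φ₂ − sin φ₁ · cos φ₂ · cos Δλ )
  = atan2(0.29690, 0.16641) = 60.729° → normalised to [0°, 360°): 60.729°.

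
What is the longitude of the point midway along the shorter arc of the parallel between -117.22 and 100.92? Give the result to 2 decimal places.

Signed shortest Δλ from -117.22° to +100.92° is -141.86°.
Midpoint longitude = -117.22° + (-141.86°)/2 = -117.22° − 70.93° = -188.15°.
Normalise into (−180°, 180°]: +171.85°.
(The naïve average (-117.22 + +100.92)/2 = -8.15° is on the wrong side of the globe.)

+171.85°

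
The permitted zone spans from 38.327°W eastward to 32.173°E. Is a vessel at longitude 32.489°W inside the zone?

Yes

Band width going east from -38.327° to +32.173°: ((32.173 − -38.327) mod 360) = 70.500°.
Offset of -32.489° east of the west edge: ((-32.489 − -38.327) mod 360) = 5.838°.
5.838° ≤ 70.500° ⇒ inside.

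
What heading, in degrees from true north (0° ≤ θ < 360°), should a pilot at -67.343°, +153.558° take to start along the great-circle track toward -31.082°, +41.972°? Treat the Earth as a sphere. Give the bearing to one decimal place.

238.4°

Δλ = 41.972 − 153.558 = -111.586°.
θ = atan2( sin Δλ · cos φ₂ , cos φ₁ · sin φ₂ − sin φ₁ · cos φ₂ · cos Δλ )
  = atan2(-0.79636, -0.48963) = -121.585° → normalised to [0°, 360°): 238.415°.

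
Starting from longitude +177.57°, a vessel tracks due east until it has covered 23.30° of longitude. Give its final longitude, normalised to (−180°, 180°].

-159.13°

Start at +177.57°; shift +23.30° → +200.87°.
+200.87° lies outside (−180°, 180°]; subtract 360° → -159.13°.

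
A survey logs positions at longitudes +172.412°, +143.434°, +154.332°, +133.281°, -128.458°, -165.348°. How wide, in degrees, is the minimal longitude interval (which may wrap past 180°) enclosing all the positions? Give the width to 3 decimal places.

Sort the longitudes: -165.348°, -128.458°, +133.281°, +143.434°, +154.332°, +172.412°.
Eastward gaps between consecutive values (wrapping around): 36.890°, 261.739°, 10.153°, 10.898°, 18.080°, 22.240°.
Largest gap = 261.739° ⇒ minimal covering band is its complement: 360° − 261.739° = 98.261°.
Band runs from +133.281° eastward to -128.458°, crossing the antimeridian.

98.261°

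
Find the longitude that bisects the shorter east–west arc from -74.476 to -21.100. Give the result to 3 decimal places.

Signed shortest Δλ from -74.476° to -21.100° is +53.376°.
Midpoint longitude = -74.476° + (+53.376°)/2 = -74.476° + 26.688° = -47.788°.

-47.788°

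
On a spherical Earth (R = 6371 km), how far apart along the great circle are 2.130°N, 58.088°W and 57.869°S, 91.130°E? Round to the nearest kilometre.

13256 km

Δλ = 91.130 − -58.088 = 149.218°.
Δφ = -57.869 − 2.130 = -59.999°.
a = sin²(Δφ/2) + cos φ₁ · cos φ₂ · sin²(Δλ/2) = 0.744044.
c = 2·atan2(√a, √(1−a)) = 2.08069 rad → d = 6371·c ≈ 13256.10 km.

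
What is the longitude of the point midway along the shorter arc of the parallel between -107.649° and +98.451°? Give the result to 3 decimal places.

+175.401°

Signed shortest Δλ from -107.649° to +98.451° is -153.900°.
Midpoint longitude = -107.649° + (-153.900°)/2 = -107.649° − 76.950° = -184.599°.
Normalise into (−180°, 180°]: +175.401°.
(The naïve average (-107.649 + +98.451)/2 = -4.599° is on the wrong side of the globe.)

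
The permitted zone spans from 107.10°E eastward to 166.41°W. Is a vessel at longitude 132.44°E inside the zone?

Band width going east from +107.10° to -166.41°: ((-166.41 − 107.10) mod 360) = 86.49°.
Offset of +132.44° east of the west edge: ((132.44 − 107.10) mod 360) = 25.34°.
25.34° ≤ 86.49° ⇒ inside.

Yes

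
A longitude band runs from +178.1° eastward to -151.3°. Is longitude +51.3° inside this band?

Band width going east from +178.1° to -151.3°: ((-151.3 − 178.1) mod 360) = 30.6°.
Offset of +51.3° east of the west edge: ((51.3 − 178.1) mod 360) = 233.2°.
233.2° > 30.6° ⇒ outside.

No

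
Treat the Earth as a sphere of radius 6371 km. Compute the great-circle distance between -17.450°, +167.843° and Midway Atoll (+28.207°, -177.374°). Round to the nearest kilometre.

Δλ = -177.374 − 167.843 = -345.217°; wrapped into (−180°, 180°]: 14.783°.
Δφ = 28.207 − -17.450 = 45.657°.
a = sin²(Δφ/2) + cos φ₁ · cos φ₂ · sin²(Δλ/2) = 0.164438.
c = 2·atan2(√a, √(1−a)) = 0.83507 rad → d = 6371·c ≈ 5320.24 km.

5320 km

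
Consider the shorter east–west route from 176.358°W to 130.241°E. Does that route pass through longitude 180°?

Naïve |130.241 − -176.358| = 306.599° > 180°, so the shorter arc goes the other way round — across 180°.
Signed shortest Δλ = ((130.241 − -176.358 + 180) mod 360) − 180 = -53.401°.
Going west by 53.401° from -176.358° passes through 180° before reaching +130.241°.

Yes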